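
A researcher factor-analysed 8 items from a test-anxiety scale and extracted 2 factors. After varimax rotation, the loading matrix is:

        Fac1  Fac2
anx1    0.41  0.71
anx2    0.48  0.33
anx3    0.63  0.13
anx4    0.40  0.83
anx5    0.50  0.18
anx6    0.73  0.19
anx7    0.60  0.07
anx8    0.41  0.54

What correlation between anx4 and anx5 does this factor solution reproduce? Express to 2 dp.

r̂ = Σ λ_i·λ_j across factors = (0.40)(0.50) + (0.83)(0.18)
  = +0.2000 +0.1494 = 0.3494

0.35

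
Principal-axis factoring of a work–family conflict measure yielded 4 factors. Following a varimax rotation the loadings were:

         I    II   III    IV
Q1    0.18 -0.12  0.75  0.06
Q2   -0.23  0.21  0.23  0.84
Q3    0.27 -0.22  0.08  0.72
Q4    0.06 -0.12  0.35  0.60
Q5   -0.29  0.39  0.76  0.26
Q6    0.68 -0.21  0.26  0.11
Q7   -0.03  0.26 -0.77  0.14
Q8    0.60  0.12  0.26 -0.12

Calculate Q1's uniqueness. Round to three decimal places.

h² = 0.18² + (-0.12)² + 0.75² + 0.06² = 0.0324 + 0.0144 + 0.5625 + 0.0036 = 0.6129
Uniqueness u² = 1 − h² = 1 − 0.6129 = 0.3871

0.387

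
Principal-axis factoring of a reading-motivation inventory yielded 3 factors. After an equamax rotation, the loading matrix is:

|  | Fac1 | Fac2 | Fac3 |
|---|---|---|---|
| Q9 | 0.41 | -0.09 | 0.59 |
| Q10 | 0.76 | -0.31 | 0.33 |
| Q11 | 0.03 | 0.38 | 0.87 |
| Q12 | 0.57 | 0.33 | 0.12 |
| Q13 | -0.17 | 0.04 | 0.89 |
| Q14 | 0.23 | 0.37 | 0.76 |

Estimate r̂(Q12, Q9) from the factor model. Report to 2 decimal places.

r̂ = Σ λ_i·λ_j across factors = (0.57)(0.41) + (0.33)(-0.09) + (0.12)(0.59)
  = +0.2337 -0.0297 +0.0708 = 0.2748

0.27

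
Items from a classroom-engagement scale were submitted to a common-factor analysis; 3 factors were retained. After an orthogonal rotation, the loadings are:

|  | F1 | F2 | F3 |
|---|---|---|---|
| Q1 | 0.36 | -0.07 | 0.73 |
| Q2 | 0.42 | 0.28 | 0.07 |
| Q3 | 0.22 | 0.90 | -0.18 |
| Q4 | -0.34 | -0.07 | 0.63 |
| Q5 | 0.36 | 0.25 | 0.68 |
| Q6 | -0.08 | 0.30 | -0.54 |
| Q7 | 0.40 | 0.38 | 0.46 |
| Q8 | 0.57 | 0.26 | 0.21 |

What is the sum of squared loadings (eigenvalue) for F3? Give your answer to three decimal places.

1.977

SS loadings for F3 = 0.73² + 0.07² + (-0.18)² + 0.63² + 0.68² + (-0.54)² + 0.46² + 0.21² = 0.5329 + 0.0049 + 0.0324 + 0.3969 + 0.4624 + 0.2916 + 0.2116 + 0.0441 = 1.9768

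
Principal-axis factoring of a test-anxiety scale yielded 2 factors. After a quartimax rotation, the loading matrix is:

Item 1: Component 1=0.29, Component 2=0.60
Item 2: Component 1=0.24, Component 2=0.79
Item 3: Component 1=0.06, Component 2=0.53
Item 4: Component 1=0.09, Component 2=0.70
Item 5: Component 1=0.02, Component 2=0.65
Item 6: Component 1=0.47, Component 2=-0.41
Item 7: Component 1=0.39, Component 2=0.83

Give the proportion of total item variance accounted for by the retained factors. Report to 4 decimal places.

Communalities: 0.4441, 0.6817, 0.2845, 0.4981, 0.4229, 0.3890, 0.8410; Σh² = 3.5613.
Total variance with 7 standardized items is 7, so the solution explains 3.5613/7 = 0.5088.

0.5088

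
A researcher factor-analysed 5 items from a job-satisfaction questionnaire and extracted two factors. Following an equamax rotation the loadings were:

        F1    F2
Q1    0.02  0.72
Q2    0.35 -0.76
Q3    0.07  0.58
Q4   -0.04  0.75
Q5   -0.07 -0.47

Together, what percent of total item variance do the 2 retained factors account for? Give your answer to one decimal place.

SS loadings by factor: 0.1343, 2.2158; total = 2.3501.
Total variance with 5 standardized items is 5, so the solution explains 2.3501/5 = 0.4700 = 47.00%.

47.0%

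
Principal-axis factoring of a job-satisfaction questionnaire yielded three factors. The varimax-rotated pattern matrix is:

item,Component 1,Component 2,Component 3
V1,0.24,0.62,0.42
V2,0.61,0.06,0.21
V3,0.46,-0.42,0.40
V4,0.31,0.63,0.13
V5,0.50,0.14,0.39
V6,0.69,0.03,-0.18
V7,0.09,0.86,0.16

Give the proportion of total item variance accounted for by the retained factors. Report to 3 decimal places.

SS loadings by factor: 1.4716, 1.7214, 0.6075; total = 3.8005.
Total variance with 7 standardized items is 7, so the solution explains 3.8005/7 = 0.5429.

0.543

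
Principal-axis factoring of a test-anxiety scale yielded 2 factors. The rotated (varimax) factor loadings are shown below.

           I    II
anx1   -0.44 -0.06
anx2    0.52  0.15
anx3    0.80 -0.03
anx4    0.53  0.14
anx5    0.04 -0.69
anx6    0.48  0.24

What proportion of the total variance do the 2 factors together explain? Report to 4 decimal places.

0.3662

Communalities: 0.1972, 0.2929, 0.6409, 0.3005, 0.4777, 0.2880; Σh² = 2.1972.
Total variance with 6 standardized items is 6, so the solution explains 2.1972/6 = 0.3662.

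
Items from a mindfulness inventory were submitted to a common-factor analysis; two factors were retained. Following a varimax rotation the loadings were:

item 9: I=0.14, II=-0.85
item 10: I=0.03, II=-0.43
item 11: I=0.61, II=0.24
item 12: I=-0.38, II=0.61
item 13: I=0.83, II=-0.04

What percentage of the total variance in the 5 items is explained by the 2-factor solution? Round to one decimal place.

Communalities: 0.7421, 0.1858, 0.4297, 0.5165, 0.6905; Σh² = 2.5646.
Total variance with 5 standardized items is 5, so the solution explains 2.5646/5 = 0.5129 = 51.29%.

51.3%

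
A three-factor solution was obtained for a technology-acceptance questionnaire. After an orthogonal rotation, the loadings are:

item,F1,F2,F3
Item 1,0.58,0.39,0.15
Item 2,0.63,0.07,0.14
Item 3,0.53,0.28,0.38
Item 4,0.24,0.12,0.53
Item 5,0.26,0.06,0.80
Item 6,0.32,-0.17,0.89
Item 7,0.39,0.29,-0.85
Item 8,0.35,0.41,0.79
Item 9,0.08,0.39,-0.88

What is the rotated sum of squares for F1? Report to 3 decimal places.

SS loadings for F1 = 0.58² + 0.63² + 0.53² + 0.24² + 0.26² + 0.32² + 0.39² + 0.35² + 0.08² = 0.3364 + 0.3969 + 0.2809 + 0.0576 + 0.0676 + 0.1024 + 0.1521 + 0.1225 + 0.0064 = 1.5228

1.523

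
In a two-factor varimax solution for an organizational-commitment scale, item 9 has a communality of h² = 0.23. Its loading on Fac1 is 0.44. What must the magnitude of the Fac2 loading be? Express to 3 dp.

0.191

Under orthogonal rotation h² = Σλ², so λ_Fac2² = h² − (0.1936) = 0.23 − 0.1936 = 0.0364.
|λ| = √0.0364 = 0.1908.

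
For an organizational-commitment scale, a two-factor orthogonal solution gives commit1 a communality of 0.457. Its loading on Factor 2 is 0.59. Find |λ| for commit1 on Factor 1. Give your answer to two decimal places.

0.33

Under orthogonal rotation h² = Σλ², so λ_Factor 1² = h² − (0.3481) = 0.457 − 0.3481 = 0.1089.
|λ| = √0.1089 = 0.3300.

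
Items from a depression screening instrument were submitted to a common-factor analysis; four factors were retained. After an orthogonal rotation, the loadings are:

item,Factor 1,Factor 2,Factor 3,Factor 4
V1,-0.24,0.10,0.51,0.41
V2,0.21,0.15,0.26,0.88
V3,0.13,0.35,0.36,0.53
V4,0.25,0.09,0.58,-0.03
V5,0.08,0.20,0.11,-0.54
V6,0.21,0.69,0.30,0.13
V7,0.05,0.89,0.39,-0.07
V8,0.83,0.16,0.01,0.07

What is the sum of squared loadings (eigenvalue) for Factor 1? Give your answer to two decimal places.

0.92

SS loadings for Factor 1 = (-0.24)² + 0.21² + 0.13² + 0.25² + 0.08² + 0.21² + 0.05² + 0.83² = 0.0576 + 0.0441 + 0.0169 + 0.0625 + 0.0064 + 0.0441 + 0.0025 + 0.6889 = 0.9230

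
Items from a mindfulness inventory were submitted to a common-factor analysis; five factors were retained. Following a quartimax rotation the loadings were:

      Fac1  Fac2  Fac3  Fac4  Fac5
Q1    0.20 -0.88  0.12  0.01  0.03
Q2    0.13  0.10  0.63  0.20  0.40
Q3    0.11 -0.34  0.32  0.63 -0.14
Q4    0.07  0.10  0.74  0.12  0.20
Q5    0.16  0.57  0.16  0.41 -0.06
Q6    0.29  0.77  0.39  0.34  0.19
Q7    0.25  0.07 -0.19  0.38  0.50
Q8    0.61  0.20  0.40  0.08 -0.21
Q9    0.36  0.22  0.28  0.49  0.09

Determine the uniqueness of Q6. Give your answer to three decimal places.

0.019

h² = 0.29² + 0.77² + 0.39² + 0.34² + 0.19² = 0.0841 + 0.5929 + 0.1521 + 0.1156 + 0.0361 = 0.9808
Uniqueness u² = 1 − h² = 1 − 0.9808 = 0.0192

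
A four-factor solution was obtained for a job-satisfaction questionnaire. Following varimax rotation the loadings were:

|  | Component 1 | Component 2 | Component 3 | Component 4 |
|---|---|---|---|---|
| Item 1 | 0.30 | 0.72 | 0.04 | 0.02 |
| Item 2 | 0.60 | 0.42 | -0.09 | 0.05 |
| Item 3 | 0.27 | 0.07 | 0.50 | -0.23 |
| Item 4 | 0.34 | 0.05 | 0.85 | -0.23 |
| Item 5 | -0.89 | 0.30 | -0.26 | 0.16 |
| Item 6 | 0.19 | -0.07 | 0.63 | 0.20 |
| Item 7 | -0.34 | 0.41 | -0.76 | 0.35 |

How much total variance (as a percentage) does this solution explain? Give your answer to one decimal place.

SS loadings by factor: 1.5823, 0.9652, 2.0243, 0.2968; total = 4.8686.
Total variance with 7 standardized items is 7, so the solution explains 4.8686/7 = 0.6955 = 69.55%.

69.6%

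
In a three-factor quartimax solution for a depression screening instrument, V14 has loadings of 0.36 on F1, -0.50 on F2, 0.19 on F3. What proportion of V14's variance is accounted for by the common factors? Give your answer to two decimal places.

h² = 0.36² + (-0.50)² + 0.19² = 0.1296 + 0.2500 + 0.0361 = 0.4157

0.42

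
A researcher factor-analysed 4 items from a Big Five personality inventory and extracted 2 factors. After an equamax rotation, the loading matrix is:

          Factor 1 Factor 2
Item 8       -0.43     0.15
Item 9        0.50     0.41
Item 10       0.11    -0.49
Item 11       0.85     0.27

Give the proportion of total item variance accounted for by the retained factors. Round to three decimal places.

SS loadings by factor: 1.1695, 0.5036; total = 1.6731.
Total variance with 4 standardized items is 4, so the solution explains 1.6731/4 = 0.4183.

0.418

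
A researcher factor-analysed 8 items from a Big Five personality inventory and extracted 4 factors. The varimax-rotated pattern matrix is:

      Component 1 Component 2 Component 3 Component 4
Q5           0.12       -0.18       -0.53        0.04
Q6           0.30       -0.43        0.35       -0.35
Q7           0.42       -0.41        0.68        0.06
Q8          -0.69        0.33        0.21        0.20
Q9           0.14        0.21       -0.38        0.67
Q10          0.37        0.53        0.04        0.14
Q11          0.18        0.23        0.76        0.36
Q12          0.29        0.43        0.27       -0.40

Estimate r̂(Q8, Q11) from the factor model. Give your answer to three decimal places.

0.183

r̂ = Σ λ_i·λ_j across factors = (-0.69)(0.18) + (0.33)(0.23) + (0.21)(0.76) + (0.20)(0.36)
  = -0.1242 +0.0759 +0.1596 +0.0720 = 0.1833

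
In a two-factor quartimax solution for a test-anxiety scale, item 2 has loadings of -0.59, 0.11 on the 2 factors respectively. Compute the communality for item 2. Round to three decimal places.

0.360

h² = (-0.59)² + 0.11² = 0.3481 + 0.0121 = 0.3602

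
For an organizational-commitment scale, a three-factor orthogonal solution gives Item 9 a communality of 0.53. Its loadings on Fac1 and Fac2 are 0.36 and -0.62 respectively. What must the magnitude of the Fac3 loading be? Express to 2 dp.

Under orthogonal rotation h² = Σλ², so λ_Fac3² = h² − (0.5140) = 0.53 − 0.5140 = 0.0160.
|λ| = √0.0160 = 0.1265.

0.13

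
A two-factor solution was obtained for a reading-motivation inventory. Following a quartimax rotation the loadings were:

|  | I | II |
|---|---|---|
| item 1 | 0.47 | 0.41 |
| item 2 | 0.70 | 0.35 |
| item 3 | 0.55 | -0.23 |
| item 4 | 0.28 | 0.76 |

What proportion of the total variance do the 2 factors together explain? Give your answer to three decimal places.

0.503

Communalities: 0.3890, 0.6125, 0.3554, 0.6560; Σh² = 2.0129.
Total variance with 4 standardized items is 4, so the solution explains 2.0129/4 = 0.5032.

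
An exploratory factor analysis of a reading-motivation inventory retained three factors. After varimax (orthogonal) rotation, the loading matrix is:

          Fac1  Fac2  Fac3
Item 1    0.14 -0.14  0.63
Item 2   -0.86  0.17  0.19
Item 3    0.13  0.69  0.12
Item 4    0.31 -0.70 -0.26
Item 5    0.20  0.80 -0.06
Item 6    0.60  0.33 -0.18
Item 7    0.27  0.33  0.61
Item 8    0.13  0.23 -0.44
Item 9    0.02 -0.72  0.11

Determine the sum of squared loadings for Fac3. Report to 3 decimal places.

SS loadings for Fac3 = 0.63² + 0.19² + 0.12² + (-0.26)² + (-0.06)² + (-0.18)² + 0.61² + (-0.44)² + 0.11² = 0.3969 + 0.0361 + 0.0144 + 0.0676 + 0.0036 + 0.0324 + 0.3721 + 0.1936 + 0.0121 = 1.1288

1.129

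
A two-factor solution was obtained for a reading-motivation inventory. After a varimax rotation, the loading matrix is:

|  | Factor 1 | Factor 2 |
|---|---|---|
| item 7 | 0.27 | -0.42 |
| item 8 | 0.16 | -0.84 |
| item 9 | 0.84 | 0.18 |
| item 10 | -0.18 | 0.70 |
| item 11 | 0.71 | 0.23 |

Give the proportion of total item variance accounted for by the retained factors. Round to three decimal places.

Communalities: 0.2493, 0.7312, 0.7380, 0.5224, 0.5570; Σh² = 2.7979.
Total variance with 5 standardized items is 5, so the solution explains 2.7979/5 = 0.5596.

0.560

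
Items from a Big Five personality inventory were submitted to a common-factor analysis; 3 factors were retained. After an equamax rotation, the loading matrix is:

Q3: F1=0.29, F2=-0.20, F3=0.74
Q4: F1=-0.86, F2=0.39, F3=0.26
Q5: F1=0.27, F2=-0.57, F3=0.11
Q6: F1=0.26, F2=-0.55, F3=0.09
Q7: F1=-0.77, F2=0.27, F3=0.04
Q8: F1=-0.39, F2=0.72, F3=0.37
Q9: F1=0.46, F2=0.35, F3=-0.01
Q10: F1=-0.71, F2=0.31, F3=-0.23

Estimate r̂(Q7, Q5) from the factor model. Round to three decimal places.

-0.357

r̂ = Σ λ_i·λ_j across factors = (-0.77)(0.27) + (0.27)(-0.57) + (0.04)(0.11)
  = -0.2079 -0.1539 +0.0044 = -0.3574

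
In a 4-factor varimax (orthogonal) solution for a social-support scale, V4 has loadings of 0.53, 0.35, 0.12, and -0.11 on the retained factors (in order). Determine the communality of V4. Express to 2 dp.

h² = 0.53² + 0.35² + 0.12² + (-0.11)² = 0.2809 + 0.1225 + 0.0144 + 0.0121 = 0.4299

0.43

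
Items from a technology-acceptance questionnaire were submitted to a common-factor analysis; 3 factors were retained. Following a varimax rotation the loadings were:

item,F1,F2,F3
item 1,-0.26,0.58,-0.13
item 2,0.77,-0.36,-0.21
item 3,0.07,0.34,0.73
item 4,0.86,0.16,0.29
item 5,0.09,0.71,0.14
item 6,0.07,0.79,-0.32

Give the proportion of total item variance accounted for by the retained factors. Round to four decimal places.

0.6589

Communalities: 0.4209, 0.7666, 0.6534, 0.8493, 0.5318, 0.7314; Σh² = 3.9534.
Total variance with 6 standardized items is 6, so the solution explains 3.9534/6 = 0.6589.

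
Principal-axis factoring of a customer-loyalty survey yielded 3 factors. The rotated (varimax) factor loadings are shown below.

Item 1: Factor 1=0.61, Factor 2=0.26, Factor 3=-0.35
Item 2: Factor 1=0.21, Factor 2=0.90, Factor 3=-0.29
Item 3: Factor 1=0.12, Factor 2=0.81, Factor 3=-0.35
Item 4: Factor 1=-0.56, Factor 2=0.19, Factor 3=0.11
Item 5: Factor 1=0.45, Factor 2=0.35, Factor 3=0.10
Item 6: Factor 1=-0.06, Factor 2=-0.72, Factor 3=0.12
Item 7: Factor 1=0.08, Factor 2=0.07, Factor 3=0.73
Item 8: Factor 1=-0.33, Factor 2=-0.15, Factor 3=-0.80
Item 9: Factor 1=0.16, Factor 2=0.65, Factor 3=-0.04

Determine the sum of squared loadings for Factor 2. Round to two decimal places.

SS loadings for Factor 2 = 0.26² + 0.90² + 0.81² + 0.19² + 0.35² + (-0.72)² + 0.07² + (-0.15)² + 0.65² = 0.0676 + 0.8100 + 0.6561 + 0.0361 + 0.1225 + 0.5184 + 0.0049 + 0.0225 + 0.4225 = 2.6606

2.66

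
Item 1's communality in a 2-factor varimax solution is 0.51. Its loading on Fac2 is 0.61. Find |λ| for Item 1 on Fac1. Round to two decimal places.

Under orthogonal rotation h² = Σλ², so λ_Fac1² = h² − (0.3721) = 0.51 − 0.3721 = 0.1379.
|λ| = √0.1379 = 0.3713.

0.37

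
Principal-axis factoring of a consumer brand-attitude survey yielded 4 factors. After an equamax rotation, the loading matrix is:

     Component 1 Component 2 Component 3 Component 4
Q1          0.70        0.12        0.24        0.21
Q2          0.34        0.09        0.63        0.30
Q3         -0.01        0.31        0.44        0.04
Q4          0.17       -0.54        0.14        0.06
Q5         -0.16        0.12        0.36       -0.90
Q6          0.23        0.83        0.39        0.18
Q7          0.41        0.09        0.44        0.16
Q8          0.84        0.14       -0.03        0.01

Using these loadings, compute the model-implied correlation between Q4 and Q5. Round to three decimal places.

r̂ = Σ λ_i·λ_j across factors = (0.17)(-0.16) + (-0.54)(0.12) + (0.14)(0.36) + (0.06)(-0.90)
  = -0.0272 -0.0648 +0.0504 -0.0540 = -0.0956

-0.096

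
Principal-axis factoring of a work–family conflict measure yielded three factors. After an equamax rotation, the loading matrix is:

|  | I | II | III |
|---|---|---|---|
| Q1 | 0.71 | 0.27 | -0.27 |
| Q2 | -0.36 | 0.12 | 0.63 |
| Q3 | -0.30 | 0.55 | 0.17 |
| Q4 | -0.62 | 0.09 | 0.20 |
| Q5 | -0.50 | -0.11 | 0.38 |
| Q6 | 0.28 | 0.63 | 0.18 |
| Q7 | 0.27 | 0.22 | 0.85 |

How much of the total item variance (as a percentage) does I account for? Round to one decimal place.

21.6%

SS loadings for I = 0.71² + (-0.36)² + (-0.30)² + (-0.62)² + (-0.50)² + 0.28² + 0.27² = 1.5094
With 7 standardized items, total variance = 7. Proportion = 1.5094/7 = 0.2156 → 21.56%.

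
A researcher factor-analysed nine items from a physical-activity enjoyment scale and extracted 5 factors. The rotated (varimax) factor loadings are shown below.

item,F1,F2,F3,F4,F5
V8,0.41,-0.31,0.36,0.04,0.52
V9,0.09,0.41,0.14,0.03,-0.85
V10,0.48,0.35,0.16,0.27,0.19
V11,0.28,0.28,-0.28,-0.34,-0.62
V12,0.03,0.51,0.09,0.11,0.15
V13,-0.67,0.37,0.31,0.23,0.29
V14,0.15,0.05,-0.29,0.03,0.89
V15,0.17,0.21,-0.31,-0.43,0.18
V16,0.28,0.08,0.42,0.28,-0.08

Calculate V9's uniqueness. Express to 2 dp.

0.08

h² = 0.09² + 0.41² + 0.14² + 0.03² + (-0.85)² = 0.0081 + 0.1681 + 0.0196 + 0.0009 + 0.7225 = 0.9192
Uniqueness u² = 1 − h² = 1 − 0.9192 = 0.0808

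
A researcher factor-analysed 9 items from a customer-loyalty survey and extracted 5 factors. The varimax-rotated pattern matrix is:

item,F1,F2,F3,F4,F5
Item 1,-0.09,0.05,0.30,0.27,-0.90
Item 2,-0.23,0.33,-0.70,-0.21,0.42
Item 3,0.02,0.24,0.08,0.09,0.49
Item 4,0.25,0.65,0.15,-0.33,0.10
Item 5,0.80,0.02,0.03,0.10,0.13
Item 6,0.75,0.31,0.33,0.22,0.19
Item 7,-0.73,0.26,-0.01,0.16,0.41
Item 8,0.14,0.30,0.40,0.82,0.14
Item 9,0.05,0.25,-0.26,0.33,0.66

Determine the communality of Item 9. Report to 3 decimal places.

0.677

h² = 0.05² + 0.25² + (-0.26)² + 0.33² + 0.66² = 0.0025 + 0.0625 + 0.0676 + 0.1089 + 0.4356 = 0.6771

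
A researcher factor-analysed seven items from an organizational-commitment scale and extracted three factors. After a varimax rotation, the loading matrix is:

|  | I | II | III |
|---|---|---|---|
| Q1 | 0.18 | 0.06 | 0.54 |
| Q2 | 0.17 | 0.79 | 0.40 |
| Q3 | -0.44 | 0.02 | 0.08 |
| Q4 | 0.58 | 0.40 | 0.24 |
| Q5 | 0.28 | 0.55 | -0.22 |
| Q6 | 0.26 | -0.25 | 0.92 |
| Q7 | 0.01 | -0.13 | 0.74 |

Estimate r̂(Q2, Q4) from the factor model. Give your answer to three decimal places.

r̂ = Σ λ_i·λ_j across factors = (0.17)(0.58) + (0.79)(0.40) + (0.40)(0.24)
  = +0.0986 +0.3160 +0.0960 = 0.5106

0.511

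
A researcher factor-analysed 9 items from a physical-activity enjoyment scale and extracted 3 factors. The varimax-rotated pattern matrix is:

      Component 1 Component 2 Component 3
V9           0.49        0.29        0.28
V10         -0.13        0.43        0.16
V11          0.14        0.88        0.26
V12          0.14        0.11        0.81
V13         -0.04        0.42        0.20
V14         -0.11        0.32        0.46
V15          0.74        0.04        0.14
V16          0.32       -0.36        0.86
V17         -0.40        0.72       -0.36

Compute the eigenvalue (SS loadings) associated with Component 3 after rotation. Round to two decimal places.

SS loadings for Component 3 = 0.28² + 0.16² + 0.26² + 0.81² + 0.20² + 0.46² + 0.14² + 0.86² + (-0.36)² = 0.0784 + 0.0256 + 0.0676 + 0.6561 + 0.0400 + 0.2116 + 0.0196 + 0.7396 + 0.1296 = 1.9681

1.97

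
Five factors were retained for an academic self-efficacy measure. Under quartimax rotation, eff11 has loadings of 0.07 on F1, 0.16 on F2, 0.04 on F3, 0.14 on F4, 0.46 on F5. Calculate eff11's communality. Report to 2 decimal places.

0.26

h² = 0.07² + 0.16² + 0.04² + 0.14² + 0.46² = 0.0049 + 0.0256 + 0.0016 + 0.0196 + 0.2116 = 0.2633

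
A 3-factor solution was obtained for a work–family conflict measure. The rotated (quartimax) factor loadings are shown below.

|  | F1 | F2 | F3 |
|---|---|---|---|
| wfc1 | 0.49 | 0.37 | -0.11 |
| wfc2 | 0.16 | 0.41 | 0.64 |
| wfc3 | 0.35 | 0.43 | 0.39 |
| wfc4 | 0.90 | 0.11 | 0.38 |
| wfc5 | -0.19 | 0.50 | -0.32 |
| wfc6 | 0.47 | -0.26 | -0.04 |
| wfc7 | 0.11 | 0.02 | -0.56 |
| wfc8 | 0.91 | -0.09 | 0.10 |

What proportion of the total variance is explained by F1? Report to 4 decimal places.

0.2869

SS loadings for F1 = 0.49² + 0.16² + 0.35² + 0.90² + (-0.19)² + 0.47² + 0.11² + 0.91² = 2.2954
Proportion of variance = 2.2954 / 8 = 0.2869.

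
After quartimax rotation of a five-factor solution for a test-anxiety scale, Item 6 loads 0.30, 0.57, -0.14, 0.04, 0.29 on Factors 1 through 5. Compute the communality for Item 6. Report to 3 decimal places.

0.520

h² = 0.30² + 0.57² + (-0.14)² + 0.04² + 0.29² = 0.0900 + 0.3249 + 0.0196 + 0.0016 + 0.0841 = 0.5202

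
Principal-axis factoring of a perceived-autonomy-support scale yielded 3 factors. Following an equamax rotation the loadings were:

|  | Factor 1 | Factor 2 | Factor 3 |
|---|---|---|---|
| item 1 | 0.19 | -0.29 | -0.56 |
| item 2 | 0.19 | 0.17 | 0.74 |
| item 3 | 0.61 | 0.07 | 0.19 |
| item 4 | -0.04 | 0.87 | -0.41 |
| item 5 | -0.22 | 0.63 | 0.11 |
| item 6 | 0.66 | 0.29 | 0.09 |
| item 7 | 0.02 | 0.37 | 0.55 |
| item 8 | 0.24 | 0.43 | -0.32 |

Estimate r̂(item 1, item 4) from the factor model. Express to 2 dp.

r̂ = Σ λ_i·λ_j across factors = (0.19)(-0.04) + (-0.29)(0.87) + (-0.56)(-0.41)
  = -0.0076 -0.2523 +0.2296 = -0.0303

-0.03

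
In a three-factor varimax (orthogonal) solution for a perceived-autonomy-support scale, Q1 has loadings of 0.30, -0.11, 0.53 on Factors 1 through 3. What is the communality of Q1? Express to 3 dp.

0.383

h² = 0.30² + (-0.11)² + 0.53² = 0.0900 + 0.0121 + 0.2809 = 0.3830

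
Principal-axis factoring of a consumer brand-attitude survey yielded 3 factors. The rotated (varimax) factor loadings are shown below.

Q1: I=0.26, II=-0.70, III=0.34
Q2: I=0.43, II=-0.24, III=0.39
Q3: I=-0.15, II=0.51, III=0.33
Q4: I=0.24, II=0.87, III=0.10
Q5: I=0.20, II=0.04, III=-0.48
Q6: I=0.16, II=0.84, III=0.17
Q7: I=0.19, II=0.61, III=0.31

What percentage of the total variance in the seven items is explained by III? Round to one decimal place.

10.6%

SS loadings for III = 0.34² + 0.39² + 0.33² + 0.10² + (-0.48)² + 0.17² + 0.31² = 0.7420
With 7 standardized items, total variance = 7. Proportion = 0.7420/7 = 0.1060 → 10.60%.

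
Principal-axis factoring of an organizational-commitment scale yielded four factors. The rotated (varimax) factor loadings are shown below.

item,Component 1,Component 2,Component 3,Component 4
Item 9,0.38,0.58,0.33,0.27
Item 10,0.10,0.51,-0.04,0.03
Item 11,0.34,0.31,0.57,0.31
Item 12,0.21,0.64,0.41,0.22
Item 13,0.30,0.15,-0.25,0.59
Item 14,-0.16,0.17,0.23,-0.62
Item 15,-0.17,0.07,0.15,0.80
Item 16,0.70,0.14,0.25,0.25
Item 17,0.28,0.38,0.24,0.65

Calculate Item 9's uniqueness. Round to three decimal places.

h² = 0.38² + 0.58² + 0.33² + 0.27² = 0.1444 + 0.3364 + 0.1089 + 0.0729 = 0.6626
Uniqueness u² = 1 − h² = 1 − 0.6626 = 0.3374

0.337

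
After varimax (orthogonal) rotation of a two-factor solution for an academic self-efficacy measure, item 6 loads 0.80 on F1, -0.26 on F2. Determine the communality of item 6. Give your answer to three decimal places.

h² = 0.80² + (-0.26)² = 0.6400 + 0.0676 = 0.7076

0.708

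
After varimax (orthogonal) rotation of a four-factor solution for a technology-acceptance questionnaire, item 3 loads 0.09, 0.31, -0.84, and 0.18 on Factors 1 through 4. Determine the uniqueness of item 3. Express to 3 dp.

h² = 0.09² + 0.31² + (-0.84)² + 0.18² = 0.0081 + 0.0961 + 0.7056 + 0.0324 = 0.8422
Uniqueness u² = 1 − h² = 1 − 0.8422 = 0.1578

0.158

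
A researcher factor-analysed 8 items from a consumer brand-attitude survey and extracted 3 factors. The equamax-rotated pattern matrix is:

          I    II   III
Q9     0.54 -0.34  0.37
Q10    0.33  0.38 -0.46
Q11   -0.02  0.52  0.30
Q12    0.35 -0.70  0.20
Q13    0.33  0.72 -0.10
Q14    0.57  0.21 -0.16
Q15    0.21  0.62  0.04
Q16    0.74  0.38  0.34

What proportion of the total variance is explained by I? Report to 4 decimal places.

0.1936

SS loadings for I = 0.54² + 0.33² + (-0.02)² + 0.35² + 0.33² + 0.57² + 0.21² + 0.74² = 1.5489
Proportion of variance = 1.5489 / 8 = 0.1936.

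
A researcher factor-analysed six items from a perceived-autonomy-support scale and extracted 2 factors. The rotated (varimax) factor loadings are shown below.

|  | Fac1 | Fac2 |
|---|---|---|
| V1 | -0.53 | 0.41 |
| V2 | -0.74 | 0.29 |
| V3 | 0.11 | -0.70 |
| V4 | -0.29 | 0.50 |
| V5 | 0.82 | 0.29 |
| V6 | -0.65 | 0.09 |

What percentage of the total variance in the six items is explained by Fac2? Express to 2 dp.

SS loadings for Fac2 = 0.41² + 0.29² + (-0.70)² + 0.50² + 0.29² + 0.09² = 1.0844
With 6 standardized items, total variance = 6. Proportion = 1.0844/6 = 0.1807 → 18.07%.

18.07%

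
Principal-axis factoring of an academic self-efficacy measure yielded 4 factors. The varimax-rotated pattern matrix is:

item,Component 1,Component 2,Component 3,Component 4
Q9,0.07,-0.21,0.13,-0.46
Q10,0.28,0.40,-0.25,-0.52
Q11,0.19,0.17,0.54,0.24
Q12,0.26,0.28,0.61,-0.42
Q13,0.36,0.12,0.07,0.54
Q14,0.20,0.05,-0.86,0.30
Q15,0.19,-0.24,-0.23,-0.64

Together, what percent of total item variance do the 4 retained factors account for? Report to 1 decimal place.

54.7%

Communalities: 0.2775, 0.5713, 0.4142, 0.6945, 0.4405, 0.8721, 0.5562; Σh² = 3.8263.
Total variance with 7 standardized items is 7, so the solution explains 3.8263/7 = 0.5466 = 54.66%.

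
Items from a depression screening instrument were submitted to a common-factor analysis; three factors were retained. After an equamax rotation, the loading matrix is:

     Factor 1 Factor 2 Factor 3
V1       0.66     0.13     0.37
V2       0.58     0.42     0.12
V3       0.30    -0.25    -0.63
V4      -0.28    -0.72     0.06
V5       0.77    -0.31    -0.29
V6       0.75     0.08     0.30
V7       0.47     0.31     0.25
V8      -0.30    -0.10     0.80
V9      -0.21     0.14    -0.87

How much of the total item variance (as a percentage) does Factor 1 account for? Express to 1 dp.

SS loadings for Factor 1 = 0.66² + 0.58² + 0.30² + (-0.28)² + 0.77² + 0.75² + 0.47² + (-0.30)² + (-0.21)² = 2.4508
With 9 standardized items, total variance = 9. Proportion = 2.4508/9 = 0.2723 → 27.23%.

27.2%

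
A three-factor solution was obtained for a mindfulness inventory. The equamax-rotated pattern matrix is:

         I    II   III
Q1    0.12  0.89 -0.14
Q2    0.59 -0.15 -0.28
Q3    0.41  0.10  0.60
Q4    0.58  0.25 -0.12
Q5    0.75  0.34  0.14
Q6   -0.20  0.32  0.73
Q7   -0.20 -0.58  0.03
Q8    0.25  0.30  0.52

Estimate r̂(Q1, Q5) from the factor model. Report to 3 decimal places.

r̂ = Σ λ_i·λ_j across factors = (0.12)(0.75) + (0.89)(0.34) + (-0.14)(0.14)
  = +0.0900 +0.3026 -0.0196 = 0.3730

0.373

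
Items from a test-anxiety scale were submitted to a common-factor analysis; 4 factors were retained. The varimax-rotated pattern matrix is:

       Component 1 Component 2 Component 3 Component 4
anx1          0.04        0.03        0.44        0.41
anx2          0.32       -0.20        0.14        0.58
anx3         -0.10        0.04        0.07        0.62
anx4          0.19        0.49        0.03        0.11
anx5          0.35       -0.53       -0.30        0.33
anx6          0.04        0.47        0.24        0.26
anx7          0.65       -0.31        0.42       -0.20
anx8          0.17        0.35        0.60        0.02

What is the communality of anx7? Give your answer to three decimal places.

0.735

h² = 0.65² + (-0.31)² + 0.42² + (-0.20)² = 0.4225 + 0.0961 + 0.1764 + 0.0400 = 0.7350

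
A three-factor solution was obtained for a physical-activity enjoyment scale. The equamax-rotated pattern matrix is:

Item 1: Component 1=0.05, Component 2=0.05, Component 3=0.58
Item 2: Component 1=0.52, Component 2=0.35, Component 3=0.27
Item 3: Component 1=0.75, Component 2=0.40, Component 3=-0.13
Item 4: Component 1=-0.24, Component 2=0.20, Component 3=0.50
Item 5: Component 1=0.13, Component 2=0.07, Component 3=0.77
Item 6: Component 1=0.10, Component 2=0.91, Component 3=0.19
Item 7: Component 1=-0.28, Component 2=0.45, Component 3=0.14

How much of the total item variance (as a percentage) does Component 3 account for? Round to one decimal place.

SS loadings for Component 3 = 0.58² + 0.27² + (-0.13)² + 0.50² + 0.77² + 0.19² + 0.14² = 1.3248
With 7 standardized items, total variance = 7. Proportion = 1.3248/7 = 0.1893 → 18.93%.

18.9%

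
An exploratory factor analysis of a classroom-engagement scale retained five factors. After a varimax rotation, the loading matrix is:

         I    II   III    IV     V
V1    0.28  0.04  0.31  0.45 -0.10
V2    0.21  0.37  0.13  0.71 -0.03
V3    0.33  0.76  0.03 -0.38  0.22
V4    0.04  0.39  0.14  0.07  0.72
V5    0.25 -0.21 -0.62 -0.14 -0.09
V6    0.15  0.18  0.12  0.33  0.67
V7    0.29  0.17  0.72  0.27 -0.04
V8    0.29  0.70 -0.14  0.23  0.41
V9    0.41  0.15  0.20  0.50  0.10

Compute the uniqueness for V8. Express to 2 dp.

0.19

h² = 0.29² + 0.70² + (-0.14)² + 0.23² + 0.41² = 0.0841 + 0.4900 + 0.0196 + 0.0529 + 0.1681 = 0.8147
Uniqueness u² = 1 − h² = 1 − 0.8147 = 0.1853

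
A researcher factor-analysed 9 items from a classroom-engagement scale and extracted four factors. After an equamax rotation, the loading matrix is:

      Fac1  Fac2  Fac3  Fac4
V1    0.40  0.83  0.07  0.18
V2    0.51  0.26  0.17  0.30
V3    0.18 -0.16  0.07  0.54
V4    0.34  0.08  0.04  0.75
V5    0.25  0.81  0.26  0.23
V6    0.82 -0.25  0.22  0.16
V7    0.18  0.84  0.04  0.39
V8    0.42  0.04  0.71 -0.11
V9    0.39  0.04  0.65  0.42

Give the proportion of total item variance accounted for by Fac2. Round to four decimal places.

SS loadings for Fac2 = 0.83² + 0.26² + (-0.16)² + 0.08² + 0.81² + (-0.25)² + 0.84² + 0.04² + 0.04² = 2.2159
Proportion of variance = 2.2159 / 9 = 0.2462.

0.2462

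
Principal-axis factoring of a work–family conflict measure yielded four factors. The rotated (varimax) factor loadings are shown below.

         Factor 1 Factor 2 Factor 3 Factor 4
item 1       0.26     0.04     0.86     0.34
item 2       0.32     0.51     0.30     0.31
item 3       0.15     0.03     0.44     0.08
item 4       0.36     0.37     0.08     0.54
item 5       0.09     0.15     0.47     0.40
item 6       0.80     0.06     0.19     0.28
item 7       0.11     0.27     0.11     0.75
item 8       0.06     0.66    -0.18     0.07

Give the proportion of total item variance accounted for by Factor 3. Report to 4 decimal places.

SS loadings for Factor 3 = 0.86² + 0.30² + 0.44² + 0.08² + 0.47² + 0.19² + 0.11² + (-0.18)² = 1.3311
Proportion of variance = 1.3311 / 8 = 0.1664.

0.1664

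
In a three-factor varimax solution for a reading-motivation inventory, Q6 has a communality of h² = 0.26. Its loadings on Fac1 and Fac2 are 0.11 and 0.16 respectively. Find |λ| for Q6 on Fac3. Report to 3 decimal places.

0.471

Under orthogonal rotation h² = Σλ², so λ_Fac3² = h² − (0.0377) = 0.26 − 0.0377 = 0.2223.
|λ| = √0.2223 = 0.4715.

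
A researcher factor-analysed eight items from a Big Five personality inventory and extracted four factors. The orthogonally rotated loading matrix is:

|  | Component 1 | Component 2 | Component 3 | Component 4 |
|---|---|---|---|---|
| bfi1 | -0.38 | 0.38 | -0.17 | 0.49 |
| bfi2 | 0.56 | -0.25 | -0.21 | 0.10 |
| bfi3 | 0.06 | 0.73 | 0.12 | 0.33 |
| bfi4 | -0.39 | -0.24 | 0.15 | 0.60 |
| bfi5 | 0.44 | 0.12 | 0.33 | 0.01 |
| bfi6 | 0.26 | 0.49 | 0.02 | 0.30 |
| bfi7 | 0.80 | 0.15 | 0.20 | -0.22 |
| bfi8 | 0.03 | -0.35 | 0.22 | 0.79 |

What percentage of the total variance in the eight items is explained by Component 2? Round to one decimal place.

SS loadings for Component 2 = 0.38² + (-0.25)² + 0.73² + (-0.24)² + 0.12² + 0.49² + 0.15² + (-0.35)² = 1.1969
With 8 standardized items, total variance = 8. Proportion = 1.1969/8 = 0.1496 → 14.96%.

15.0%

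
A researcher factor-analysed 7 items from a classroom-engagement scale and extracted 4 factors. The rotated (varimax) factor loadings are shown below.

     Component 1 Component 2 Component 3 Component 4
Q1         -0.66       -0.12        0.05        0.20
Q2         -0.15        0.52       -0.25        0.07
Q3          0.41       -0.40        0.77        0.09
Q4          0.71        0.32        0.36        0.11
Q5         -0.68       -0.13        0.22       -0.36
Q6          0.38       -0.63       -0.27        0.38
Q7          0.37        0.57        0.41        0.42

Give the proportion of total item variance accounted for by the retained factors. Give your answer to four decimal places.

0.6789

Communalities: 0.4925, 0.3603, 0.9291, 0.7482, 0.6573, 0.7586, 0.8063; Σh² = 4.7523.
Total variance with 7 standardized items is 7, so the solution explains 4.7523/7 = 0.6789.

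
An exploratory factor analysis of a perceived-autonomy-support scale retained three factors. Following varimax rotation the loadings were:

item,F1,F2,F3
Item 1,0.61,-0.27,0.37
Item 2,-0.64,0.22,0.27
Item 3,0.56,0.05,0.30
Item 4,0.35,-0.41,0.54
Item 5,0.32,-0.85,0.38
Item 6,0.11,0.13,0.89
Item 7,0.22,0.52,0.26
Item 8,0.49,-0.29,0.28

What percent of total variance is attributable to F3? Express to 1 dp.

SS loadings for F3 = 0.37² + 0.27² + 0.30² + 0.54² + 0.38² + 0.89² + 0.26² + 0.28² = 1.6739
With 8 standardized items, total variance = 8. Proportion = 1.6739/8 = 0.2092 → 20.92%.

20.9%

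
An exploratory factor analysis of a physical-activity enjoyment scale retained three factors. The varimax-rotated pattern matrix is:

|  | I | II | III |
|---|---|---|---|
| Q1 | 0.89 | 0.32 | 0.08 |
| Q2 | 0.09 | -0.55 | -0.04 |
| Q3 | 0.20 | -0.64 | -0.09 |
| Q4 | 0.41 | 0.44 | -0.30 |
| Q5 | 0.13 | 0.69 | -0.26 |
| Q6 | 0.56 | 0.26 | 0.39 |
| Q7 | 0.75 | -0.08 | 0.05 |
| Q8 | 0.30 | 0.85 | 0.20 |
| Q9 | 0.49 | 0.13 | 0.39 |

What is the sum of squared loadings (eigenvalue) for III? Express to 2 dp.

0.52

SS loadings for III = 0.08² + (-0.04)² + (-0.09)² + (-0.30)² + (-0.26)² + 0.39² + 0.05² + 0.20² + 0.39² = 0.0064 + 0.0016 + 0.0081 + 0.0900 + 0.0676 + 0.1521 + 0.0025 + 0.0400 + 0.1521 = 0.5204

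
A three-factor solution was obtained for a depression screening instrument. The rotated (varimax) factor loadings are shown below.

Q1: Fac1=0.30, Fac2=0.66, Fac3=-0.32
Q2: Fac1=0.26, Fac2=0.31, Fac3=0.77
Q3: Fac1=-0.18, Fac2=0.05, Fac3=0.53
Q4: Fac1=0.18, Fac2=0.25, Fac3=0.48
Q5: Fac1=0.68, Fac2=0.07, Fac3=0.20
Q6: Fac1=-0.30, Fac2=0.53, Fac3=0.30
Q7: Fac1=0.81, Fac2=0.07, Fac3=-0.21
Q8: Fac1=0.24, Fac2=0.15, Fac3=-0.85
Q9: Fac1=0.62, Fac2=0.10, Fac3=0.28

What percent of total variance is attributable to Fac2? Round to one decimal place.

10.2%

SS loadings for Fac2 = 0.66² + 0.31² + 0.05² + 0.25² + 0.07² + 0.53² + 0.07² + 0.15² + 0.10² = 0.9199
With 9 standardized items, total variance = 9. Proportion = 0.9199/9 = 0.1022 → 10.22%.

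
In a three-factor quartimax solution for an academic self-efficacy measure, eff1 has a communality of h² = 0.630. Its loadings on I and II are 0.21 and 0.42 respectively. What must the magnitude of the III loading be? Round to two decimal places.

Under orthogonal rotation h² = Σλ², so λ_III² = h² − (0.2205) = 0.630 − 0.2205 = 0.4095.
|λ| = √0.4095 = 0.6399.

0.64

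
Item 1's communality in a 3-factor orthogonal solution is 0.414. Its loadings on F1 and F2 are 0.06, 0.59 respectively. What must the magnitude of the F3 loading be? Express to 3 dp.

Under orthogonal rotation h² = Σλ², so λ_F3² = h² − (0.3517) = 0.414 − 0.3517 = 0.0623.
|λ| = √0.0623 = 0.2496.

0.250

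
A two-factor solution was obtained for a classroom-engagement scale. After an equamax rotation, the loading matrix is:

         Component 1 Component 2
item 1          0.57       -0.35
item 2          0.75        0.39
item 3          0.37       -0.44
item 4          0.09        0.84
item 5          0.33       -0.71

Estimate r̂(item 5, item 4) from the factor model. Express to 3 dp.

-0.567

r̂ = Σ λ_i·λ_j across factors = (0.33)(0.09) + (-0.71)(0.84)
  = +0.0297 -0.5964 = -0.5667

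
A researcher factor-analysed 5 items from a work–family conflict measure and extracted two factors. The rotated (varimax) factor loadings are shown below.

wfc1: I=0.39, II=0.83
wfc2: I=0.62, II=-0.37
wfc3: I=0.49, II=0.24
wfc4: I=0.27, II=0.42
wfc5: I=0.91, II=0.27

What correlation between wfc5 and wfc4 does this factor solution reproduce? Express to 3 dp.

0.359

r̂ = Σ λ_i·λ_j across factors = (0.91)(0.27) + (0.27)(0.42)
  = +0.2457 +0.1134 = 0.3591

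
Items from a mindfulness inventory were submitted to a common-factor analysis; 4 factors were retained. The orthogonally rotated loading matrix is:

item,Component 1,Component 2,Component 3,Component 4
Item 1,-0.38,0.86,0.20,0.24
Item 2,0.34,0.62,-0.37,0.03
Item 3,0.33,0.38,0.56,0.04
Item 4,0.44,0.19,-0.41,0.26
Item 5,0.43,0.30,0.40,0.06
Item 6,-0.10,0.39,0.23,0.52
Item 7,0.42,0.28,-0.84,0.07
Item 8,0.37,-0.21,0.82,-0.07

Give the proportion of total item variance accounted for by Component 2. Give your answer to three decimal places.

SS loadings for Component 2 = 0.86² + 0.62² + 0.38² + 0.19² + 0.30² + 0.39² + 0.28² + (-0.21)² = 1.6691
Proportion of variance = 1.6691 / 8 = 0.2086.

0.209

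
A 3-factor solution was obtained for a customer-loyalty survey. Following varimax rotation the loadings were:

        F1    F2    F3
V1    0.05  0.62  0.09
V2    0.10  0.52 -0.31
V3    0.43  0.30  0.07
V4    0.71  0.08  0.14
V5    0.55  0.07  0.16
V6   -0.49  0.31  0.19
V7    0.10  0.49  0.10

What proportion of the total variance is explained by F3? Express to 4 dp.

SS loadings for F3 = 0.09² + (-0.31)² + 0.07² + 0.14² + 0.16² + 0.19² + 0.10² = 0.2004
Proportion of variance = 0.2004 / 7 = 0.0286.

0.0286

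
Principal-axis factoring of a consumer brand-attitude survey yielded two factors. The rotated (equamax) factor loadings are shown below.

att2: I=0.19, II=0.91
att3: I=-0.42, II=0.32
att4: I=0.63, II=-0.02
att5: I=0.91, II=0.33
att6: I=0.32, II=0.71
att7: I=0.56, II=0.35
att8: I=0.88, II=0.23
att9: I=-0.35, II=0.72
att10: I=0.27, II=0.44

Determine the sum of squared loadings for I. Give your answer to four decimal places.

SS loadings for I = 0.19² + (-0.42)² + 0.63² + 0.91² + 0.32² + 0.56² + 0.88² + (-0.35)² + 0.27² = 0.0361 + 0.1764 + 0.3969 + 0.8281 + 0.1024 + 0.3136 + 0.7744 + 0.1225 + 0.0729 = 2.8233

2.8233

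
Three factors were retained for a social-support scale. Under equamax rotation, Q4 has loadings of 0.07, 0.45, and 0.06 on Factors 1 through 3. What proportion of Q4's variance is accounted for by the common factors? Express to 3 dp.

h² = 0.07² + 0.45² + 0.06² = 0.0049 + 0.2025 + 0.0036 = 0.2110

0.211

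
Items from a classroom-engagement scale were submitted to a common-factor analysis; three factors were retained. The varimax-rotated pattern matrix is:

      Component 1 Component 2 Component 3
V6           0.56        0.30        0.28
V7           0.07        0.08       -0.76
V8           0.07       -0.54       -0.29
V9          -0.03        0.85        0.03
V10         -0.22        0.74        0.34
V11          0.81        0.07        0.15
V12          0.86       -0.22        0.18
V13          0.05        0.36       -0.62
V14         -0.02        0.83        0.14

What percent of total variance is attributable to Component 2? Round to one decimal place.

SS loadings for Component 2 = 0.30² + 0.08² + (-0.54)² + 0.85² + 0.74² + 0.07² + (-0.22)² + 0.36² + 0.83² = 2.5299
With 9 standardized items, total variance = 9. Proportion = 2.5299/9 = 0.2811 → 28.11%.

28.1%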